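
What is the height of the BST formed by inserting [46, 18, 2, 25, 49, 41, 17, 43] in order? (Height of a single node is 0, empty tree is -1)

Insertion order: [46, 18, 2, 25, 49, 41, 17, 43]
Tree (level-order array): [46, 18, 49, 2, 25, None, None, None, 17, None, 41, None, None, None, 43]
Compute height bottom-up (empty subtree = -1):
  height(17) = 1 + max(-1, -1) = 0
  height(2) = 1 + max(-1, 0) = 1
  height(43) = 1 + max(-1, -1) = 0
  height(41) = 1 + max(-1, 0) = 1
  height(25) = 1 + max(-1, 1) = 2
  height(18) = 1 + max(1, 2) = 3
  height(49) = 1 + max(-1, -1) = 0
  height(46) = 1 + max(3, 0) = 4
Height = 4


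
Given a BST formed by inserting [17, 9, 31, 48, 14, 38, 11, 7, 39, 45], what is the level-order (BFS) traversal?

Tree insertion order: [17, 9, 31, 48, 14, 38, 11, 7, 39, 45]
Tree (level-order array): [17, 9, 31, 7, 14, None, 48, None, None, 11, None, 38, None, None, None, None, 39, None, 45]
BFS from the root, enqueuing left then right child of each popped node:
  queue [17] -> pop 17, enqueue [9, 31], visited so far: [17]
  queue [9, 31] -> pop 9, enqueue [7, 14], visited so far: [17, 9]
  queue [31, 7, 14] -> pop 31, enqueue [48], visited so far: [17, 9, 31]
  queue [7, 14, 48] -> pop 7, enqueue [none], visited so far: [17, 9, 31, 7]
  queue [14, 48] -> pop 14, enqueue [11], visited so far: [17, 9, 31, 7, 14]
  queue [48, 11] -> pop 48, enqueue [38], visited so far: [17, 9, 31, 7, 14, 48]
  queue [11, 38] -> pop 11, enqueue [none], visited so far: [17, 9, 31, 7, 14, 48, 11]
  queue [38] -> pop 38, enqueue [39], visited so far: [17, 9, 31, 7, 14, 48, 11, 38]
  queue [39] -> pop 39, enqueue [45], visited so far: [17, 9, 31, 7, 14, 48, 11, 38, 39]
  queue [45] -> pop 45, enqueue [none], visited so far: [17, 9, 31, 7, 14, 48, 11, 38, 39, 45]
Result: [17, 9, 31, 7, 14, 48, 11, 38, 39, 45]


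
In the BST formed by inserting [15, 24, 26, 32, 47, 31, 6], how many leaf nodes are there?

Tree built from: [15, 24, 26, 32, 47, 31, 6]
Tree (level-order array): [15, 6, 24, None, None, None, 26, None, 32, 31, 47]
Rule: A leaf has 0 children.
Per-node child counts:
  node 15: 2 child(ren)
  node 6: 0 child(ren)
  node 24: 1 child(ren)
  node 26: 1 child(ren)
  node 32: 2 child(ren)
  node 31: 0 child(ren)
  node 47: 0 child(ren)
Matching nodes: [6, 31, 47]
Count of leaf nodes: 3


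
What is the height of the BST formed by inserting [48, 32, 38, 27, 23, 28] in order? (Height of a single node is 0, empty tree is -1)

Insertion order: [48, 32, 38, 27, 23, 28]
Tree (level-order array): [48, 32, None, 27, 38, 23, 28]
Compute height bottom-up (empty subtree = -1):
  height(23) = 1 + max(-1, -1) = 0
  height(28) = 1 + max(-1, -1) = 0
  height(27) = 1 + max(0, 0) = 1
  height(38) = 1 + max(-1, -1) = 0
  height(32) = 1 + max(1, 0) = 2
  height(48) = 1 + max(2, -1) = 3
Height = 3


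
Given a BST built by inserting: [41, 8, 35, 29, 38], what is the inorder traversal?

Tree insertion order: [41, 8, 35, 29, 38]
Tree (level-order array): [41, 8, None, None, 35, 29, 38]
Inorder traversal: [8, 29, 35, 38, 41]


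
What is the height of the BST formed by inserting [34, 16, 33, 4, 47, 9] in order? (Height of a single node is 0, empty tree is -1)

Insertion order: [34, 16, 33, 4, 47, 9]
Tree (level-order array): [34, 16, 47, 4, 33, None, None, None, 9]
Compute height bottom-up (empty subtree = -1):
  height(9) = 1 + max(-1, -1) = 0
  height(4) = 1 + max(-1, 0) = 1
  height(33) = 1 + max(-1, -1) = 0
  height(16) = 1 + max(1, 0) = 2
  height(47) = 1 + max(-1, -1) = 0
  height(34) = 1 + max(2, 0) = 3
Height = 3


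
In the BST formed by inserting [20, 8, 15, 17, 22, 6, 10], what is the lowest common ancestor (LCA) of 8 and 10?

Tree insertion order: [20, 8, 15, 17, 22, 6, 10]
Tree (level-order array): [20, 8, 22, 6, 15, None, None, None, None, 10, 17]
In a BST, the LCA of p=8, q=10 is the first node v on the
root-to-leaf path with p <= v <= q (go left if both < v, right if both > v).
Walk from root:
  at 20: both 8 and 10 < 20, go left
  at 8: 8 <= 8 <= 10, this is the LCA
LCA = 8


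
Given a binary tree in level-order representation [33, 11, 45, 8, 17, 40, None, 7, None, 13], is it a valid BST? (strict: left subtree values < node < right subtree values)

Level-order array: [33, 11, 45, 8, 17, 40, None, 7, None, 13]
Validate using subtree bounds (lo, hi): at each node, require lo < value < hi,
then recurse left with hi=value and right with lo=value.
Preorder trace (stopping at first violation):
  at node 33 with bounds (-inf, +inf): OK
  at node 11 with bounds (-inf, 33): OK
  at node 8 with bounds (-inf, 11): OK
  at node 7 with bounds (-inf, 8): OK
  at node 17 with bounds (11, 33): OK
  at node 13 with bounds (11, 17): OK
  at node 45 with bounds (33, +inf): OK
  at node 40 with bounds (33, 45): OK
No violation found at any node.
Result: Valid BST


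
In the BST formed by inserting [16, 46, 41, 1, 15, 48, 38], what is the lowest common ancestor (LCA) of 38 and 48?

Tree insertion order: [16, 46, 41, 1, 15, 48, 38]
Tree (level-order array): [16, 1, 46, None, 15, 41, 48, None, None, 38]
In a BST, the LCA of p=38, q=48 is the first node v on the
root-to-leaf path with p <= v <= q (go left if both < v, right if both > v).
Walk from root:
  at 16: both 38 and 48 > 16, go right
  at 46: 38 <= 46 <= 48, this is the LCA
LCA = 46


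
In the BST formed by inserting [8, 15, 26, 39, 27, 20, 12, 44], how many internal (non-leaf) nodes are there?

Tree built from: [8, 15, 26, 39, 27, 20, 12, 44]
Tree (level-order array): [8, None, 15, 12, 26, None, None, 20, 39, None, None, 27, 44]
Rule: An internal node has at least one child.
Per-node child counts:
  node 8: 1 child(ren)
  node 15: 2 child(ren)
  node 12: 0 child(ren)
  node 26: 2 child(ren)
  node 20: 0 child(ren)
  node 39: 2 child(ren)
  node 27: 0 child(ren)
  node 44: 0 child(ren)
Matching nodes: [8, 15, 26, 39]
Count of internal (non-leaf) nodes: 4


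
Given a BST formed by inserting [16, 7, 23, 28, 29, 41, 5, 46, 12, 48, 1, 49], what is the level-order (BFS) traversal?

Tree insertion order: [16, 7, 23, 28, 29, 41, 5, 46, 12, 48, 1, 49]
Tree (level-order array): [16, 7, 23, 5, 12, None, 28, 1, None, None, None, None, 29, None, None, None, 41, None, 46, None, 48, None, 49]
BFS from the root, enqueuing left then right child of each popped node:
  queue [16] -> pop 16, enqueue [7, 23], visited so far: [16]
  queue [7, 23] -> pop 7, enqueue [5, 12], visited so far: [16, 7]
  queue [23, 5, 12] -> pop 23, enqueue [28], visited so far: [16, 7, 23]
  queue [5, 12, 28] -> pop 5, enqueue [1], visited so far: [16, 7, 23, 5]
  queue [12, 28, 1] -> pop 12, enqueue [none], visited so far: [16, 7, 23, 5, 12]
  queue [28, 1] -> pop 28, enqueue [29], visited so far: [16, 7, 23, 5, 12, 28]
  queue [1, 29] -> pop 1, enqueue [none], visited so far: [16, 7, 23, 5, 12, 28, 1]
  queue [29] -> pop 29, enqueue [41], visited so far: [16, 7, 23, 5, 12, 28, 1, 29]
  queue [41] -> pop 41, enqueue [46], visited so far: [16, 7, 23, 5, 12, 28, 1, 29, 41]
  queue [46] -> pop 46, enqueue [48], visited so far: [16, 7, 23, 5, 12, 28, 1, 29, 41, 46]
  queue [48] -> pop 48, enqueue [49], visited so far: [16, 7, 23, 5, 12, 28, 1, 29, 41, 46, 48]
  queue [49] -> pop 49, enqueue [none], visited so far: [16, 7, 23, 5, 12, 28, 1, 29, 41, 46, 48, 49]
Result: [16, 7, 23, 5, 12, 28, 1, 29, 41, 46, 48, 49]


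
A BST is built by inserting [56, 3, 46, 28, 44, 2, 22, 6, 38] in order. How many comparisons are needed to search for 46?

Search path for 46: 56 -> 3 -> 46
Found: True
Comparisons: 3


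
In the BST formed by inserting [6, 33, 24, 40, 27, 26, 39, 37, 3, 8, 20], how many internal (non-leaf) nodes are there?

Tree built from: [6, 33, 24, 40, 27, 26, 39, 37, 3, 8, 20]
Tree (level-order array): [6, 3, 33, None, None, 24, 40, 8, 27, 39, None, None, 20, 26, None, 37]
Rule: An internal node has at least one child.
Per-node child counts:
  node 6: 2 child(ren)
  node 3: 0 child(ren)
  node 33: 2 child(ren)
  node 24: 2 child(ren)
  node 8: 1 child(ren)
  node 20: 0 child(ren)
  node 27: 1 child(ren)
  node 26: 0 child(ren)
  node 40: 1 child(ren)
  node 39: 1 child(ren)
  node 37: 0 child(ren)
Matching nodes: [6, 33, 24, 8, 27, 40, 39]
Count of internal (non-leaf) nodes: 7


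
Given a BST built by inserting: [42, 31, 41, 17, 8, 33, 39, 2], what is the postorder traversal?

Tree insertion order: [42, 31, 41, 17, 8, 33, 39, 2]
Tree (level-order array): [42, 31, None, 17, 41, 8, None, 33, None, 2, None, None, 39]
Postorder traversal: [2, 8, 17, 39, 33, 41, 31, 42]


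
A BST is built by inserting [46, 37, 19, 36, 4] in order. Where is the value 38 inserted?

Starting tree (level order): [46, 37, None, 19, None, 4, 36]
Insertion path: 46 -> 37
Result: insert 38 as right child of 37
Final tree (level order): [46, 37, None, 19, 38, 4, 36]


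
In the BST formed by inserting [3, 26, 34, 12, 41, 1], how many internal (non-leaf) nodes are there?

Tree built from: [3, 26, 34, 12, 41, 1]
Tree (level-order array): [3, 1, 26, None, None, 12, 34, None, None, None, 41]
Rule: An internal node has at least one child.
Per-node child counts:
  node 3: 2 child(ren)
  node 1: 0 child(ren)
  node 26: 2 child(ren)
  node 12: 0 child(ren)
  node 34: 1 child(ren)
  node 41: 0 child(ren)
Matching nodes: [3, 26, 34]
Count of internal (non-leaf) nodes: 3


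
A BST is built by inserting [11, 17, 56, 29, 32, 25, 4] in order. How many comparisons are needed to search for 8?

Search path for 8: 11 -> 4
Found: False
Comparisons: 2


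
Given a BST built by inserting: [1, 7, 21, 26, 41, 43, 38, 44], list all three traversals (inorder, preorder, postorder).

Tree insertion order: [1, 7, 21, 26, 41, 43, 38, 44]
Tree (level-order array): [1, None, 7, None, 21, None, 26, None, 41, 38, 43, None, None, None, 44]
Inorder (L, root, R): [1, 7, 21, 26, 38, 41, 43, 44]
Preorder (root, L, R): [1, 7, 21, 26, 41, 38, 43, 44]
Postorder (L, R, root): [38, 44, 43, 41, 26, 21, 7, 1]


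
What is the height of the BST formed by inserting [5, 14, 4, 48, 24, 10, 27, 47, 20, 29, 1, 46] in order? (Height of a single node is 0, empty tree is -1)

Insertion order: [5, 14, 4, 48, 24, 10, 27, 47, 20, 29, 1, 46]
Tree (level-order array): [5, 4, 14, 1, None, 10, 48, None, None, None, None, 24, None, 20, 27, None, None, None, 47, 29, None, None, 46]
Compute height bottom-up (empty subtree = -1):
  height(1) = 1 + max(-1, -1) = 0
  height(4) = 1 + max(0, -1) = 1
  height(10) = 1 + max(-1, -1) = 0
  height(20) = 1 + max(-1, -1) = 0
  height(46) = 1 + max(-1, -1) = 0
  height(29) = 1 + max(-1, 0) = 1
  height(47) = 1 + max(1, -1) = 2
  height(27) = 1 + max(-1, 2) = 3
  height(24) = 1 + max(0, 3) = 4
  height(48) = 1 + max(4, -1) = 5
  height(14) = 1 + max(0, 5) = 6
  height(5) = 1 + max(1, 6) = 7
Height = 7


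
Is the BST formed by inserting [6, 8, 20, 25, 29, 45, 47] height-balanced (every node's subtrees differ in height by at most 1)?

Tree (level-order array): [6, None, 8, None, 20, None, 25, None, 29, None, 45, None, 47]
Definition: a tree is height-balanced if, at every node, |h(left) - h(right)| <= 1 (empty subtree has height -1).
Bottom-up per-node check:
  node 47: h_left=-1, h_right=-1, diff=0 [OK], height=0
  node 45: h_left=-1, h_right=0, diff=1 [OK], height=1
  node 29: h_left=-1, h_right=1, diff=2 [FAIL (|-1-1|=2 > 1)], height=2
  node 25: h_left=-1, h_right=2, diff=3 [FAIL (|-1-2|=3 > 1)], height=3
  node 20: h_left=-1, h_right=3, diff=4 [FAIL (|-1-3|=4 > 1)], height=4
  node 8: h_left=-1, h_right=4, diff=5 [FAIL (|-1-4|=5 > 1)], height=5
  node 6: h_left=-1, h_right=5, diff=6 [FAIL (|-1-5|=6 > 1)], height=6
Node 29 violates the condition: |-1 - 1| = 2 > 1.
Result: Not balanced


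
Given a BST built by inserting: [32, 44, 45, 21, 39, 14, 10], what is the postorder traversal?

Tree insertion order: [32, 44, 45, 21, 39, 14, 10]
Tree (level-order array): [32, 21, 44, 14, None, 39, 45, 10]
Postorder traversal: [10, 14, 21, 39, 45, 44, 32]


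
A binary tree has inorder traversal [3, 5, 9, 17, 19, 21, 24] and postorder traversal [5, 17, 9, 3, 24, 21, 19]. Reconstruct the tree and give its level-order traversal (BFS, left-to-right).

Inorder:   [3, 5, 9, 17, 19, 21, 24]
Postorder: [5, 17, 9, 3, 24, 21, 19]
Algorithm: postorder visits root last, so walk postorder right-to-left;
each value is the root of the current inorder slice — split it at that
value, recurse on the right subtree first, then the left.
Recursive splits:
  root=19; inorder splits into left=[3, 5, 9, 17], right=[21, 24]
  root=21; inorder splits into left=[], right=[24]
  root=24; inorder splits into left=[], right=[]
  root=3; inorder splits into left=[], right=[5, 9, 17]
  root=9; inorder splits into left=[5], right=[17]
  root=17; inorder splits into left=[], right=[]
  root=5; inorder splits into left=[], right=[]
Reconstructed level-order: [19, 3, 21, 9, 24, 5, 17]


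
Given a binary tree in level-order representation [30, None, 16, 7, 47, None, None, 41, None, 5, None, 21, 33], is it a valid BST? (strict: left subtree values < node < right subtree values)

Level-order array: [30, None, 16, 7, 47, None, None, 41, None, 5, None, 21, 33]
Validate using subtree bounds (lo, hi): at each node, require lo < value < hi,
then recurse left with hi=value and right with lo=value.
Preorder trace (stopping at first violation):
  at node 30 with bounds (-inf, +inf): OK
  at node 16 with bounds (30, +inf): VIOLATION
Node 16 violates its bound: not (30 < 16 < +inf).
Result: Not a valid BST


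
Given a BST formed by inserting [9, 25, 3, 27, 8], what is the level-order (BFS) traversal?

Tree insertion order: [9, 25, 3, 27, 8]
Tree (level-order array): [9, 3, 25, None, 8, None, 27]
BFS from the root, enqueuing left then right child of each popped node:
  queue [9] -> pop 9, enqueue [3, 25], visited so far: [9]
  queue [3, 25] -> pop 3, enqueue [8], visited so far: [9, 3]
  queue [25, 8] -> pop 25, enqueue [27], visited so far: [9, 3, 25]
  queue [8, 27] -> pop 8, enqueue [none], visited so far: [9, 3, 25, 8]
  queue [27] -> pop 27, enqueue [none], visited so far: [9, 3, 25, 8, 27]
Result: [9, 3, 25, 8, 27]


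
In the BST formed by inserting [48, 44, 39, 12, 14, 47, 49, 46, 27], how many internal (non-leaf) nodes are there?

Tree built from: [48, 44, 39, 12, 14, 47, 49, 46, 27]
Tree (level-order array): [48, 44, 49, 39, 47, None, None, 12, None, 46, None, None, 14, None, None, None, 27]
Rule: An internal node has at least one child.
Per-node child counts:
  node 48: 2 child(ren)
  node 44: 2 child(ren)
  node 39: 1 child(ren)
  node 12: 1 child(ren)
  node 14: 1 child(ren)
  node 27: 0 child(ren)
  node 47: 1 child(ren)
  node 46: 0 child(ren)
  node 49: 0 child(ren)
Matching nodes: [48, 44, 39, 12, 14, 47]
Count of internal (non-leaf) nodes: 6


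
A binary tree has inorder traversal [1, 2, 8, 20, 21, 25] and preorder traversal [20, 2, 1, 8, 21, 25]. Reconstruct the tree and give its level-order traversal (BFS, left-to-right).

Inorder:  [1, 2, 8, 20, 21, 25]
Preorder: [20, 2, 1, 8, 21, 25]
Algorithm: preorder visits root first, so consume preorder in order;
for each root, split the current inorder slice at that value into
left-subtree inorder and right-subtree inorder, then recurse.
Recursive splits:
  root=20; inorder splits into left=[1, 2, 8], right=[21, 25]
  root=2; inorder splits into left=[1], right=[8]
  root=1; inorder splits into left=[], right=[]
  root=8; inorder splits into left=[], right=[]
  root=21; inorder splits into left=[], right=[25]
  root=25; inorder splits into left=[], right=[]
Reconstructed level-order: [20, 2, 21, 1, 8, 25]


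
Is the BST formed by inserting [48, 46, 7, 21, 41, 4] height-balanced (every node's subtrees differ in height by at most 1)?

Tree (level-order array): [48, 46, None, 7, None, 4, 21, None, None, None, 41]
Definition: a tree is height-balanced if, at every node, |h(left) - h(right)| <= 1 (empty subtree has height -1).
Bottom-up per-node check:
  node 4: h_left=-1, h_right=-1, diff=0 [OK], height=0
  node 41: h_left=-1, h_right=-1, diff=0 [OK], height=0
  node 21: h_left=-1, h_right=0, diff=1 [OK], height=1
  node 7: h_left=0, h_right=1, diff=1 [OK], height=2
  node 46: h_left=2, h_right=-1, diff=3 [FAIL (|2--1|=3 > 1)], height=3
  node 48: h_left=3, h_right=-1, diff=4 [FAIL (|3--1|=4 > 1)], height=4
Node 46 violates the condition: |2 - -1| = 3 > 1.
Result: Not balanced


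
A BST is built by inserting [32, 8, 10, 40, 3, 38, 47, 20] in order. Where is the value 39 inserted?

Starting tree (level order): [32, 8, 40, 3, 10, 38, 47, None, None, None, 20]
Insertion path: 32 -> 40 -> 38
Result: insert 39 as right child of 38
Final tree (level order): [32, 8, 40, 3, 10, 38, 47, None, None, None, 20, None, 39]


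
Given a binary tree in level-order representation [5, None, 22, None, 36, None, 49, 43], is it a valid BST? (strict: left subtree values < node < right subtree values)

Level-order array: [5, None, 22, None, 36, None, 49, 43]
Validate using subtree bounds (lo, hi): at each node, require lo < value < hi,
then recurse left with hi=value and right with lo=value.
Preorder trace (stopping at first violation):
  at node 5 with bounds (-inf, +inf): OK
  at node 22 with bounds (5, +inf): OK
  at node 36 with bounds (22, +inf): OK
  at node 49 with bounds (36, +inf): OK
  at node 43 with bounds (36, 49): OK
No violation found at any node.
Result: Valid BST


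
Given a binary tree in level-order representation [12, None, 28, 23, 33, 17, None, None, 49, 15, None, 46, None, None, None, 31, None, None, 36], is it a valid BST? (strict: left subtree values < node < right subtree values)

Level-order array: [12, None, 28, 23, 33, 17, None, None, 49, 15, None, 46, None, None, None, 31, None, None, 36]
Validate using subtree bounds (lo, hi): at each node, require lo < value < hi,
then recurse left with hi=value and right with lo=value.
Preorder trace (stopping at first violation):
  at node 12 with bounds (-inf, +inf): OK
  at node 28 with bounds (12, +inf): OK
  at node 23 with bounds (12, 28): OK
  at node 17 with bounds (12, 23): OK
  at node 15 with bounds (12, 17): OK
  at node 33 with bounds (28, +inf): OK
  at node 49 with bounds (33, +inf): OK
  at node 46 with bounds (33, 49): OK
  at node 31 with bounds (33, 46): VIOLATION
Node 31 violates its bound: not (33 < 31 < 46).
Result: Not a valid BST


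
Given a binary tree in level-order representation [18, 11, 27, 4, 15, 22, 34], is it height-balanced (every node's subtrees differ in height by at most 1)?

Tree (level-order array): [18, 11, 27, 4, 15, 22, 34]
Definition: a tree is height-balanced if, at every node, |h(left) - h(right)| <= 1 (empty subtree has height -1).
Bottom-up per-node check:
  node 4: h_left=-1, h_right=-1, diff=0 [OK], height=0
  node 15: h_left=-1, h_right=-1, diff=0 [OK], height=0
  node 11: h_left=0, h_right=0, diff=0 [OK], height=1
  node 22: h_left=-1, h_right=-1, diff=0 [OK], height=0
  node 34: h_left=-1, h_right=-1, diff=0 [OK], height=0
  node 27: h_left=0, h_right=0, diff=0 [OK], height=1
  node 18: h_left=1, h_right=1, diff=0 [OK], height=2
All nodes satisfy the balance condition.
Result: Balanced


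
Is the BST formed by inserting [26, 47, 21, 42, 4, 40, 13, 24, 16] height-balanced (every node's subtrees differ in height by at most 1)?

Tree (level-order array): [26, 21, 47, 4, 24, 42, None, None, 13, None, None, 40, None, None, 16]
Definition: a tree is height-balanced if, at every node, |h(left) - h(right)| <= 1 (empty subtree has height -1).
Bottom-up per-node check:
  node 16: h_left=-1, h_right=-1, diff=0 [OK], height=0
  node 13: h_left=-1, h_right=0, diff=1 [OK], height=1
  node 4: h_left=-1, h_right=1, diff=2 [FAIL (|-1-1|=2 > 1)], height=2
  node 24: h_left=-1, h_right=-1, diff=0 [OK], height=0
  node 21: h_left=2, h_right=0, diff=2 [FAIL (|2-0|=2 > 1)], height=3
  node 40: h_left=-1, h_right=-1, diff=0 [OK], height=0
  node 42: h_left=0, h_right=-1, diff=1 [OK], height=1
  node 47: h_left=1, h_right=-1, diff=2 [FAIL (|1--1|=2 > 1)], height=2
  node 26: h_left=3, h_right=2, diff=1 [OK], height=4
Node 4 violates the condition: |-1 - 1| = 2 > 1.
Result: Not balanced


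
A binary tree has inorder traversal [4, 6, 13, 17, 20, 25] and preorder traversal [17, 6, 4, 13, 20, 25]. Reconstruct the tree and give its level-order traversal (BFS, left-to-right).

Inorder:  [4, 6, 13, 17, 20, 25]
Preorder: [17, 6, 4, 13, 20, 25]
Algorithm: preorder visits root first, so consume preorder in order;
for each root, split the current inorder slice at that value into
left-subtree inorder and right-subtree inorder, then recurse.
Recursive splits:
  root=17; inorder splits into left=[4, 6, 13], right=[20, 25]
  root=6; inorder splits into left=[4], right=[13]
  root=4; inorder splits into left=[], right=[]
  root=13; inorder splits into left=[], right=[]
  root=20; inorder splits into left=[], right=[25]
  root=25; inorder splits into left=[], right=[]
Reconstructed level-order: [17, 6, 20, 4, 13, 25]


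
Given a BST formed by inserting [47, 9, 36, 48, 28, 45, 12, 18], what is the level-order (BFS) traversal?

Tree insertion order: [47, 9, 36, 48, 28, 45, 12, 18]
Tree (level-order array): [47, 9, 48, None, 36, None, None, 28, 45, 12, None, None, None, None, 18]
BFS from the root, enqueuing left then right child of each popped node:
  queue [47] -> pop 47, enqueue [9, 48], visited so far: [47]
  queue [9, 48] -> pop 9, enqueue [36], visited so far: [47, 9]
  queue [48, 36] -> pop 48, enqueue [none], visited so far: [47, 9, 48]
  queue [36] -> pop 36, enqueue [28, 45], visited so far: [47, 9, 48, 36]
  queue [28, 45] -> pop 28, enqueue [12], visited so far: [47, 9, 48, 36, 28]
  queue [45, 12] -> pop 45, enqueue [none], visited so far: [47, 9, 48, 36, 28, 45]
  queue [12] -> pop 12, enqueue [18], visited so far: [47, 9, 48, 36, 28, 45, 12]
  queue [18] -> pop 18, enqueue [none], visited so far: [47, 9, 48, 36, 28, 45, 12, 18]
Result: [47, 9, 48, 36, 28, 45, 12, 18]


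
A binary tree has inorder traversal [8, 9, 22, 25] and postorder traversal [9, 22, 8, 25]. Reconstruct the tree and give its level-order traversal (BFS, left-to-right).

Inorder:   [8, 9, 22, 25]
Postorder: [9, 22, 8, 25]
Algorithm: postorder visits root last, so walk postorder right-to-left;
each value is the root of the current inorder slice — split it at that
value, recurse on the right subtree first, then the left.
Recursive splits:
  root=25; inorder splits into left=[8, 9, 22], right=[]
  root=8; inorder splits into left=[], right=[9, 22]
  root=22; inorder splits into left=[9], right=[]
  root=9; inorder splits into left=[], right=[]
Reconstructed level-order: [25, 8, 22, 9]


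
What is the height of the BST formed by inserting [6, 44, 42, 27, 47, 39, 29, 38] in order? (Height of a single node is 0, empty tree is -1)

Insertion order: [6, 44, 42, 27, 47, 39, 29, 38]
Tree (level-order array): [6, None, 44, 42, 47, 27, None, None, None, None, 39, 29, None, None, 38]
Compute height bottom-up (empty subtree = -1):
  height(38) = 1 + max(-1, -1) = 0
  height(29) = 1 + max(-1, 0) = 1
  height(39) = 1 + max(1, -1) = 2
  height(27) = 1 + max(-1, 2) = 3
  height(42) = 1 + max(3, -1) = 4
  height(47) = 1 + max(-1, -1) = 0
  height(44) = 1 + max(4, 0) = 5
  height(6) = 1 + max(-1, 5) = 6
Height = 6


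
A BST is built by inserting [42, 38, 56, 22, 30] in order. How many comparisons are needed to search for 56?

Search path for 56: 42 -> 56
Found: True
Comparisons: 2


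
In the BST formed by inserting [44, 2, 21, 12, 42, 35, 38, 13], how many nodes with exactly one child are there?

Tree built from: [44, 2, 21, 12, 42, 35, 38, 13]
Tree (level-order array): [44, 2, None, None, 21, 12, 42, None, 13, 35, None, None, None, None, 38]
Rule: These are nodes with exactly 1 non-null child.
Per-node child counts:
  node 44: 1 child(ren)
  node 2: 1 child(ren)
  node 21: 2 child(ren)
  node 12: 1 child(ren)
  node 13: 0 child(ren)
  node 42: 1 child(ren)
  node 35: 1 child(ren)
  node 38: 0 child(ren)
Matching nodes: [44, 2, 12, 42, 35]
Count of nodes with exactly one child: 5


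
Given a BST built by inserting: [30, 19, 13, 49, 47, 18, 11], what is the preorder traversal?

Tree insertion order: [30, 19, 13, 49, 47, 18, 11]
Tree (level-order array): [30, 19, 49, 13, None, 47, None, 11, 18]
Preorder traversal: [30, 19, 13, 11, 18, 49, 47]


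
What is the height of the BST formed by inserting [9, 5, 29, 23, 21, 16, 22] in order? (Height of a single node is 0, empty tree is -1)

Insertion order: [9, 5, 29, 23, 21, 16, 22]
Tree (level-order array): [9, 5, 29, None, None, 23, None, 21, None, 16, 22]
Compute height bottom-up (empty subtree = -1):
  height(5) = 1 + max(-1, -1) = 0
  height(16) = 1 + max(-1, -1) = 0
  height(22) = 1 + max(-1, -1) = 0
  height(21) = 1 + max(0, 0) = 1
  height(23) = 1 + max(1, -1) = 2
  height(29) = 1 + max(2, -1) = 3
  height(9) = 1 + max(0, 3) = 4
Height = 4


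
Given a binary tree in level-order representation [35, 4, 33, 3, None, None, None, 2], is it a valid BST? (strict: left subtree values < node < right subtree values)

Level-order array: [35, 4, 33, 3, None, None, None, 2]
Validate using subtree bounds (lo, hi): at each node, require lo < value < hi,
then recurse left with hi=value and right with lo=value.
Preorder trace (stopping at first violation):
  at node 35 with bounds (-inf, +inf): OK
  at node 4 with bounds (-inf, 35): OK
  at node 3 with bounds (-inf, 4): OK
  at node 2 with bounds (-inf, 3): OK
  at node 33 with bounds (35, +inf): VIOLATION
Node 33 violates its bound: not (35 < 33 < +inf).
Result: Not a valid BST


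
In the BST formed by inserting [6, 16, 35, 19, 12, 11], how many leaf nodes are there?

Tree built from: [6, 16, 35, 19, 12, 11]
Tree (level-order array): [6, None, 16, 12, 35, 11, None, 19]
Rule: A leaf has 0 children.
Per-node child counts:
  node 6: 1 child(ren)
  node 16: 2 child(ren)
  node 12: 1 child(ren)
  node 11: 0 child(ren)
  node 35: 1 child(ren)
  node 19: 0 child(ren)
Matching nodes: [11, 19]
Count of leaf nodes: 2


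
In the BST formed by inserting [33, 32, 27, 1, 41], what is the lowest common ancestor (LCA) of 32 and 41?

Tree insertion order: [33, 32, 27, 1, 41]
Tree (level-order array): [33, 32, 41, 27, None, None, None, 1]
In a BST, the LCA of p=32, q=41 is the first node v on the
root-to-leaf path with p <= v <= q (go left if both < v, right if both > v).
Walk from root:
  at 33: 32 <= 33 <= 41, this is the LCA
LCA = 33


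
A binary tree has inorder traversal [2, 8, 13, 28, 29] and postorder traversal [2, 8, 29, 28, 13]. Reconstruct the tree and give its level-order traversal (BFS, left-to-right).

Inorder:   [2, 8, 13, 28, 29]
Postorder: [2, 8, 29, 28, 13]
Algorithm: postorder visits root last, so walk postorder right-to-left;
each value is the root of the current inorder slice — split it at that
value, recurse on the right subtree first, then the left.
Recursive splits:
  root=13; inorder splits into left=[2, 8], right=[28, 29]
  root=28; inorder splits into left=[], right=[29]
  root=29; inorder splits into left=[], right=[]
  root=8; inorder splits into left=[2], right=[]
  root=2; inorder splits into left=[], right=[]
Reconstructed level-order: [13, 8, 28, 2, 29]


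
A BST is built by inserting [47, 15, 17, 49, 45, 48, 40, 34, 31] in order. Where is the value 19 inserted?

Starting tree (level order): [47, 15, 49, None, 17, 48, None, None, 45, None, None, 40, None, 34, None, 31]
Insertion path: 47 -> 15 -> 17 -> 45 -> 40 -> 34 -> 31
Result: insert 19 as left child of 31
Final tree (level order): [47, 15, 49, None, 17, 48, None, None, 45, None, None, 40, None, 34, None, 31, None, 19]


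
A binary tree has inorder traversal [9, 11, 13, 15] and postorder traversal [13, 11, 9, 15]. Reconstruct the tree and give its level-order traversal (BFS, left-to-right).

Inorder:   [9, 11, 13, 15]
Postorder: [13, 11, 9, 15]
Algorithm: postorder visits root last, so walk postorder right-to-left;
each value is the root of the current inorder slice — split it at that
value, recurse on the right subtree first, then the left.
Recursive splits:
  root=15; inorder splits into left=[9, 11, 13], right=[]
  root=9; inorder splits into left=[], right=[11, 13]
  root=11; inorder splits into left=[], right=[13]
  root=13; inorder splits into left=[], right=[]
Reconstructed level-order: [15, 9, 11, 13]


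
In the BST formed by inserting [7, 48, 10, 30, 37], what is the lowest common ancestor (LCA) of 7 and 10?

Tree insertion order: [7, 48, 10, 30, 37]
Tree (level-order array): [7, None, 48, 10, None, None, 30, None, 37]
In a BST, the LCA of p=7, q=10 is the first node v on the
root-to-leaf path with p <= v <= q (go left if both < v, right if both > v).
Walk from root:
  at 7: 7 <= 7 <= 10, this is the LCA
LCA = 7


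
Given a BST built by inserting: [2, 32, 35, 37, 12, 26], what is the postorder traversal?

Tree insertion order: [2, 32, 35, 37, 12, 26]
Tree (level-order array): [2, None, 32, 12, 35, None, 26, None, 37]
Postorder traversal: [26, 12, 37, 35, 32, 2]


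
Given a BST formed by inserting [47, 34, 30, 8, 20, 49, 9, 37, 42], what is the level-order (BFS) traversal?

Tree insertion order: [47, 34, 30, 8, 20, 49, 9, 37, 42]
Tree (level-order array): [47, 34, 49, 30, 37, None, None, 8, None, None, 42, None, 20, None, None, 9]
BFS from the root, enqueuing left then right child of each popped node:
  queue [47] -> pop 47, enqueue [34, 49], visited so far: [47]
  queue [34, 49] -> pop 34, enqueue [30, 37], visited so far: [47, 34]
  queue [49, 30, 37] -> pop 49, enqueue [none], visited so far: [47, 34, 49]
  queue [30, 37] -> pop 30, enqueue [8], visited so far: [47, 34, 49, 30]
  queue [37, 8] -> pop 37, enqueue [42], visited so far: [47, 34, 49, 30, 37]
  queue [8, 42] -> pop 8, enqueue [20], visited so far: [47, 34, 49, 30, 37, 8]
  queue [42, 20] -> pop 42, enqueue [none], visited so far: [47, 34, 49, 30, 37, 8, 42]
  queue [20] -> pop 20, enqueue [9], visited so far: [47, 34, 49, 30, 37, 8, 42, 20]
  queue [9] -> pop 9, enqueue [none], visited so far: [47, 34, 49, 30, 37, 8, 42, 20, 9]
Result: [47, 34, 49, 30, 37, 8, 42, 20, 9]


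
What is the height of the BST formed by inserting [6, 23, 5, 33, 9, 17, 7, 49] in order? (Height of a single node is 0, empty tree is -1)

Insertion order: [6, 23, 5, 33, 9, 17, 7, 49]
Tree (level-order array): [6, 5, 23, None, None, 9, 33, 7, 17, None, 49]
Compute height bottom-up (empty subtree = -1):
  height(5) = 1 + max(-1, -1) = 0
  height(7) = 1 + max(-1, -1) = 0
  height(17) = 1 + max(-1, -1) = 0
  height(9) = 1 + max(0, 0) = 1
  height(49) = 1 + max(-1, -1) = 0
  height(33) = 1 + max(-1, 0) = 1
  height(23) = 1 + max(1, 1) = 2
  height(6) = 1 + max(0, 2) = 3
Height = 3


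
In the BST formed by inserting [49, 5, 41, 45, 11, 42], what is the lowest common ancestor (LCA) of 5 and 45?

Tree insertion order: [49, 5, 41, 45, 11, 42]
Tree (level-order array): [49, 5, None, None, 41, 11, 45, None, None, 42]
In a BST, the LCA of p=5, q=45 is the first node v on the
root-to-leaf path with p <= v <= q (go left if both < v, right if both > v).
Walk from root:
  at 49: both 5 and 45 < 49, go left
  at 5: 5 <= 5 <= 45, this is the LCA
LCA = 5


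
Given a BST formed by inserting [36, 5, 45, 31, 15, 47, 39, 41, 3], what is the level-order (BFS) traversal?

Tree insertion order: [36, 5, 45, 31, 15, 47, 39, 41, 3]
Tree (level-order array): [36, 5, 45, 3, 31, 39, 47, None, None, 15, None, None, 41]
BFS from the root, enqueuing left then right child of each popped node:
  queue [36] -> pop 36, enqueue [5, 45], visited so far: [36]
  queue [5, 45] -> pop 5, enqueue [3, 31], visited so far: [36, 5]
  queue [45, 3, 31] -> pop 45, enqueue [39, 47], visited so far: [36, 5, 45]
  queue [3, 31, 39, 47] -> pop 3, enqueue [none], visited so far: [36, 5, 45, 3]
  queue [31, 39, 47] -> pop 31, enqueue [15], visited so far: [36, 5, 45, 3, 31]
  queue [39, 47, 15] -> pop 39, enqueue [41], visited so far: [36, 5, 45, 3, 31, 39]
  queue [47, 15, 41] -> pop 47, enqueue [none], visited so far: [36, 5, 45, 3, 31, 39, 47]
  queue [15, 41] -> pop 15, enqueue [none], visited so far: [36, 5, 45, 3, 31, 39, 47, 15]
  queue [41] -> pop 41, enqueue [none], visited so far: [36, 5, 45, 3, 31, 39, 47, 15, 41]
Result: [36, 5, 45, 3, 31, 39, 47, 15, 41]


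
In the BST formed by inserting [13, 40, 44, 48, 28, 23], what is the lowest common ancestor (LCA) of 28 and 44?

Tree insertion order: [13, 40, 44, 48, 28, 23]
Tree (level-order array): [13, None, 40, 28, 44, 23, None, None, 48]
In a BST, the LCA of p=28, q=44 is the first node v on the
root-to-leaf path with p <= v <= q (go left if both < v, right if both > v).
Walk from root:
  at 13: both 28 and 44 > 13, go right
  at 40: 28 <= 40 <= 44, this is the LCA
LCA = 40


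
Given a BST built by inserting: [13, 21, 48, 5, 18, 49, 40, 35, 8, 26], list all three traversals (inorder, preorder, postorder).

Tree insertion order: [13, 21, 48, 5, 18, 49, 40, 35, 8, 26]
Tree (level-order array): [13, 5, 21, None, 8, 18, 48, None, None, None, None, 40, 49, 35, None, None, None, 26]
Inorder (L, root, R): [5, 8, 13, 18, 21, 26, 35, 40, 48, 49]
Preorder (root, L, R): [13, 5, 8, 21, 18, 48, 40, 35, 26, 49]
Postorder (L, R, root): [8, 5, 18, 26, 35, 40, 49, 48, 21, 13]


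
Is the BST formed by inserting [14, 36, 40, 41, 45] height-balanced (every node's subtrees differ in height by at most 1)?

Tree (level-order array): [14, None, 36, None, 40, None, 41, None, 45]
Definition: a tree is height-balanced if, at every node, |h(left) - h(right)| <= 1 (empty subtree has height -1).
Bottom-up per-node check:
  node 45: h_left=-1, h_right=-1, diff=0 [OK], height=0
  node 41: h_left=-1, h_right=0, diff=1 [OK], height=1
  node 40: h_left=-1, h_right=1, diff=2 [FAIL (|-1-1|=2 > 1)], height=2
  node 36: h_left=-1, h_right=2, diff=3 [FAIL (|-1-2|=3 > 1)], height=3
  node 14: h_left=-1, h_right=3, diff=4 [FAIL (|-1-3|=4 > 1)], height=4
Node 40 violates the condition: |-1 - 1| = 2 > 1.
Result: Not balanced


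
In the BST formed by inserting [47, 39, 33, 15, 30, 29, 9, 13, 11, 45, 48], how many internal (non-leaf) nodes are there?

Tree built from: [47, 39, 33, 15, 30, 29, 9, 13, 11, 45, 48]
Tree (level-order array): [47, 39, 48, 33, 45, None, None, 15, None, None, None, 9, 30, None, 13, 29, None, 11]
Rule: An internal node has at least one child.
Per-node child counts:
  node 47: 2 child(ren)
  node 39: 2 child(ren)
  node 33: 1 child(ren)
  node 15: 2 child(ren)
  node 9: 1 child(ren)
  node 13: 1 child(ren)
  node 11: 0 child(ren)
  node 30: 1 child(ren)
  node 29: 0 child(ren)
  node 45: 0 child(ren)
  node 48: 0 child(ren)
Matching nodes: [47, 39, 33, 15, 9, 13, 30]
Count of internal (non-leaf) nodes: 7


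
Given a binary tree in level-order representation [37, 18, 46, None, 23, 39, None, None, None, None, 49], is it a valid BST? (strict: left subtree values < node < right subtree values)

Level-order array: [37, 18, 46, None, 23, 39, None, None, None, None, 49]
Validate using subtree bounds (lo, hi): at each node, require lo < value < hi,
then recurse left with hi=value and right with lo=value.
Preorder trace (stopping at first violation):
  at node 37 with bounds (-inf, +inf): OK
  at node 18 with bounds (-inf, 37): OK
  at node 23 with bounds (18, 37): OK
  at node 46 with bounds (37, +inf): OK
  at node 39 with bounds (37, 46): OK
  at node 49 with bounds (39, 46): VIOLATION
Node 49 violates its bound: not (39 < 49 < 46).
Result: Not a valid BST


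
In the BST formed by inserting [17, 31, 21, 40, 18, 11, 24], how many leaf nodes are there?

Tree built from: [17, 31, 21, 40, 18, 11, 24]
Tree (level-order array): [17, 11, 31, None, None, 21, 40, 18, 24]
Rule: A leaf has 0 children.
Per-node child counts:
  node 17: 2 child(ren)
  node 11: 0 child(ren)
  node 31: 2 child(ren)
  node 21: 2 child(ren)
  node 18: 0 child(ren)
  node 24: 0 child(ren)
  node 40: 0 child(ren)
Matching nodes: [11, 18, 24, 40]
Count of leaf nodes: 4


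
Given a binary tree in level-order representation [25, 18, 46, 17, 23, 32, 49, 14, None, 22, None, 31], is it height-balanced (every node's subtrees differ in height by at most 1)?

Tree (level-order array): [25, 18, 46, 17, 23, 32, 49, 14, None, 22, None, 31]
Definition: a tree is height-balanced if, at every node, |h(left) - h(right)| <= 1 (empty subtree has height -1).
Bottom-up per-node check:
  node 14: h_left=-1, h_right=-1, diff=0 [OK], height=0
  node 17: h_left=0, h_right=-1, diff=1 [OK], height=1
  node 22: h_left=-1, h_right=-1, diff=0 [OK], height=0
  node 23: h_left=0, h_right=-1, diff=1 [OK], height=1
  node 18: h_left=1, h_right=1, diff=0 [OK], height=2
  node 31: h_left=-1, h_right=-1, diff=0 [OK], height=0
  node 32: h_left=0, h_right=-1, diff=1 [OK], height=1
  node 49: h_left=-1, h_right=-1, diff=0 [OK], height=0
  node 46: h_left=1, h_right=0, diff=1 [OK], height=2
  node 25: h_left=2, h_right=2, diff=0 [OK], height=3
All nodes satisfy the balance condition.
Result: Balanced


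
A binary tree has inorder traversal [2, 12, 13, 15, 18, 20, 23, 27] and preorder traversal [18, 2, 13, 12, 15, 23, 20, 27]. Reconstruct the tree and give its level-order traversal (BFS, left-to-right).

Inorder:  [2, 12, 13, 15, 18, 20, 23, 27]
Preorder: [18, 2, 13, 12, 15, 23, 20, 27]
Algorithm: preorder visits root first, so consume preorder in order;
for each root, split the current inorder slice at that value into
left-subtree inorder and right-subtree inorder, then recurse.
Recursive splits:
  root=18; inorder splits into left=[2, 12, 13, 15], right=[20, 23, 27]
  root=2; inorder splits into left=[], right=[12, 13, 15]
  root=13; inorder splits into left=[12], right=[15]
  root=12; inorder splits into left=[], right=[]
  root=15; inorder splits into left=[], right=[]
  root=23; inorder splits into left=[20], right=[27]
  root=20; inorder splits into left=[], right=[]
  root=27; inorder splits into left=[], right=[]
Reconstructed level-order: [18, 2, 23, 13, 20, 27, 12, 15]


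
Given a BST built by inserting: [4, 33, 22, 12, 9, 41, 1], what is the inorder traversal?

Tree insertion order: [4, 33, 22, 12, 9, 41, 1]
Tree (level-order array): [4, 1, 33, None, None, 22, 41, 12, None, None, None, 9]
Inorder traversal: [1, 4, 9, 12, 22, 33, 41]


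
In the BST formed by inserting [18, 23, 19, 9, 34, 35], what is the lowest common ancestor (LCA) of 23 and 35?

Tree insertion order: [18, 23, 19, 9, 34, 35]
Tree (level-order array): [18, 9, 23, None, None, 19, 34, None, None, None, 35]
In a BST, the LCA of p=23, q=35 is the first node v on the
root-to-leaf path with p <= v <= q (go left if both < v, right if both > v).
Walk from root:
  at 18: both 23 and 35 > 18, go right
  at 23: 23 <= 23 <= 35, this is the LCA
LCA = 23


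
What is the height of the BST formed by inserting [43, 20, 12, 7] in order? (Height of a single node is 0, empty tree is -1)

Insertion order: [43, 20, 12, 7]
Tree (level-order array): [43, 20, None, 12, None, 7]
Compute height bottom-up (empty subtree = -1):
  height(7) = 1 + max(-1, -1) = 0
  height(12) = 1 + max(0, -1) = 1
  height(20) = 1 + max(1, -1) = 2
  height(43) = 1 + max(2, -1) = 3
Height = 3


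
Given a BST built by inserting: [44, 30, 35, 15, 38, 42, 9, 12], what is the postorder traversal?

Tree insertion order: [44, 30, 35, 15, 38, 42, 9, 12]
Tree (level-order array): [44, 30, None, 15, 35, 9, None, None, 38, None, 12, None, 42]
Postorder traversal: [12, 9, 15, 42, 38, 35, 30, 44]


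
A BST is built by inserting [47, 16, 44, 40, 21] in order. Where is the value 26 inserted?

Starting tree (level order): [47, 16, None, None, 44, 40, None, 21]
Insertion path: 47 -> 16 -> 44 -> 40 -> 21
Result: insert 26 as right child of 21
Final tree (level order): [47, 16, None, None, 44, 40, None, 21, None, None, 26]


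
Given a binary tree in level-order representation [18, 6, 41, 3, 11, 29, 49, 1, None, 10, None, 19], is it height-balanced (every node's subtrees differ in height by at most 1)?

Tree (level-order array): [18, 6, 41, 3, 11, 29, 49, 1, None, 10, None, 19]
Definition: a tree is height-balanced if, at every node, |h(left) - h(right)| <= 1 (empty subtree has height -1).
Bottom-up per-node check:
  node 1: h_left=-1, h_right=-1, diff=0 [OK], height=0
  node 3: h_left=0, h_right=-1, diff=1 [OK], height=1
  node 10: h_left=-1, h_right=-1, diff=0 [OK], height=0
  node 11: h_left=0, h_right=-1, diff=1 [OK], height=1
  node 6: h_left=1, h_right=1, diff=0 [OK], height=2
  node 19: h_left=-1, h_right=-1, diff=0 [OK], height=0
  node 29: h_left=0, h_right=-1, diff=1 [OK], height=1
  node 49: h_left=-1, h_right=-1, diff=0 [OK], height=0
  node 41: h_left=1, h_right=0, diff=1 [OK], height=2
  node 18: h_left=2, h_right=2, diff=0 [OK], height=3
All nodes satisfy the balance condition.
Result: Balanced
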